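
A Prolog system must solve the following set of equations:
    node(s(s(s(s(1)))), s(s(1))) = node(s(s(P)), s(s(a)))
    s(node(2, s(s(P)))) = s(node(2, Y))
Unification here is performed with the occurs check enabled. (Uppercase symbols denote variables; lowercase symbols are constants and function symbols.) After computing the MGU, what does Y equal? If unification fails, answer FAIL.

FAIL

Decompose node/2: s(s(s(s(1)))) = s(s(P)),  s(s(1)) = s(s(a)).
Decompose s/1: s(s(s(1))) = s(P).
Decompose s/1: s(s(1)) = P.
Bind P := s(s(1)); substituting into the one remaining equation that mentions P gives: s(node(2, s(s(s(s(1)))))) = s(node(2, Y)).
Decompose s/1: s(1) = s(a).
Decompose s/1: 1 = a.
Clash: constants 1 and a differ; no unifier exists.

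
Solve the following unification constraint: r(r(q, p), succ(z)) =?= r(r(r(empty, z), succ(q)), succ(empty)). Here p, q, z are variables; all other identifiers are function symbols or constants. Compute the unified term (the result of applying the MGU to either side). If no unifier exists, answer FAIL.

r(r(r(empty, empty), succ(r(empty, empty))), succ(empty))

Decompose r/2: r(q, p) =?= r(r(empty, z), succ(q)),  succ(z) =?= succ(empty).
Decompose r/2: q =?= r(empty, z),  p =?= succ(q).
Bind q := r(empty, z); substituting into the one remaining equation that mentions q gives: p =?= succ(r(empty, z)).
Bind p := succ(r(empty, z)); no other remaining equation mentions p.
Decompose succ/1: z =?= empty.
Bind z := empty. Substituting into the earlier bindings gives q := r(empty, empty), p := succ(r(empty, empty)).
Applying the MGU to either side gives r(r(r(empty, empty), succ(r(empty, empty))), succ(empty)).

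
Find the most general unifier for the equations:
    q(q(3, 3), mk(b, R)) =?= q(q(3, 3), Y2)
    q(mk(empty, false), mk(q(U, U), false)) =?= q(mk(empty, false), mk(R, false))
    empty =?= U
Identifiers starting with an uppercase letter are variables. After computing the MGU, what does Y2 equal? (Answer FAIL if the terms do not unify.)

Decompose q/2: q(3, 3) =?= q(3, 3),  mk(b, R) =?= Y2.
Delete trivial equation q(3, 3) =?= q(3, 3).
Bind Y2 := mk(b, R); no other remaining equation mentions Y2.
Decompose q/2: mk(empty, false) =?= mk(empty, false),  mk(q(U, U), false) =?= mk(R, false).
Delete trivial equation mk(empty, false) =?= mk(empty, false).
Decompose mk/2: q(U, U) =?= R,  false =?= false.
Bind R := q(U, U); no other remaining equation mentions R. Substituting into the earlier binding gives Y2 := mk(b, q(U, U)).
Delete trivial equation false =?= false.
Bind U := empty. Substituting into the earlier bindings gives Y2 := mk(b, q(empty, empty)), R := q(empty, empty).
MGU = { Y2 ↦ mk(b, q(empty, empty)), R ↦ q(empty, empty), U ↦ empty }, so Y2 ↦ mk(b, q(empty, empty)).

mk(b, q(empty, empty))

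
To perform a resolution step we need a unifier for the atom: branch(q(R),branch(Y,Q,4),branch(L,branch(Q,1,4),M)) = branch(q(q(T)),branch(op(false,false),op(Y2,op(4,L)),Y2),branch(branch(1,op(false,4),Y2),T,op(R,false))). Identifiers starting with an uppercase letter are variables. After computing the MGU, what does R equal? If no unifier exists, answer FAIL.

q(branch(op(4,op(4,branch(1,op(false,4),4))),1,4))

Decompose branch/3: q(R) = q(q(T)),  branch(Y,Q,4) = branch(op(false,false),op(Y2,op(4,L)),Y2),  branch(L,branch(Q,1,4),M) = branch(branch(1,op(false,4),Y2),T,op(R,false)).
Decompose q/1: R = q(T).
Bind R := q(T); substituting into the one remaining equation that mentions R gives: branch(L,branch(Q,1,4),M) = branch(branch(1,op(false,4),Y2),T,op(q(T),false)).
Decompose branch/3: Y = op(false,false),  Q = op(Y2,op(4,L)),  4 = Y2.
Bind Y := op(false,false); no other remaining equation mentions Y.
Bind Q := op(Y2,op(4,L)); substituting into the one remaining equation that mentions Q gives: branch(L,branch(op(Y2,op(4,L)),1,4),M) = branch(branch(1,op(false,4),Y2),T,op(q(T),false)).
Bind Y2 := 4; substituting into the remaining equation gives: branch(L,branch(op(4,op(4,L)),1,4),M) = branch(branch(1,op(false,4),4),T,op(q(T),false)). Substituting into the earlier binding gives Q := op(4,op(4,L)).
Decompose branch/3: L = branch(1,op(false,4),4),  branch(op(4,op(4,L)),1,4) = T,  M = op(q(T),false).
Bind L := branch(1,op(false,4),4); substituting into the one remaining equation that mentions L gives: branch(op(4,op(4,branch(1,op(false,4),4))),1,4) = T. Substituting into the earlier binding gives Q := op(4,op(4,branch(1,op(false,4),4))).
Bind T := branch(op(4,op(4,branch(1,op(false,4),4))),1,4); substituting into the remaining equation gives: M = op(q(branch(op(4,op(4,branch(1,op(false,4),4))),1,4)),false). Substituting into the earlier binding gives R := q(branch(op(4,op(4,branch(1,op(false,4),4))),1,4)).
Bind M := op(q(branch(op(4,op(4,branch(1,op(false,4),4))),1,4)),false).
MGU = { R -> q(branch(op(4,op(4,branch(1,op(false,4),4))),1,4)), Y -> op(false,false), Q -> op(4,op(4,branch(1,op(false,4),4))), Y2 -> 4, L -> branch(1,op(false,4),4), T -> branch(op(4,op(4,branch(1,op(false,4),4))),1,4), M -> op(q(branch(op(4,op(4,branch(1,op(false,4),4))),1,4)),false) }, so R -> q(branch(op(4,op(4,branch(1,op(false,4),4))),1,4)).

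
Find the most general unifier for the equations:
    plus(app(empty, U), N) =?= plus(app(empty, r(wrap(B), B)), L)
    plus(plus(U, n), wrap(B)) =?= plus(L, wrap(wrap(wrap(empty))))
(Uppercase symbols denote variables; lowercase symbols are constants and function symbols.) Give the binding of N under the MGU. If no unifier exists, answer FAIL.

Decompose plus/2: app(empty, U) =?= app(empty, r(wrap(B), B)),  N =?= L.
Decompose app/2: empty =?= empty,  U =?= r(wrap(B), B).
Delete trivial equation empty =?= empty.
Bind U := r(wrap(B), B); substituting into the one remaining equation that mentions U gives: plus(plus(r(wrap(B), B), n), wrap(B)) =?= plus(L, wrap(wrap(wrap(empty)))).
Bind N := L; no other remaining equation mentions N.
Decompose plus/2: plus(r(wrap(B), B), n) =?= L,  wrap(B) =?= wrap(wrap(wrap(empty))).
Bind L := plus(r(wrap(B), B), n); no other remaining equation mentions L. Substituting into the earlier binding gives N := plus(r(wrap(B), B), n).
Decompose wrap/1: B =?= wrap(wrap(empty)).
Bind B := wrap(wrap(empty)). Substituting into the earlier bindings gives U := r(wrap(wrap(wrap(empty))), wrap(wrap(empty))), N := plus(r(wrap(wrap(wrap(empty))), wrap(wrap(empty))), n), L := plus(r(wrap(wrap(wrap(empty))), wrap(wrap(empty))), n).
MGU = { U := r(wrap(wrap(wrap(empty))), wrap(wrap(empty))), N := plus(r(wrap(wrap(wrap(empty))), wrap(wrap(empty))), n), L := plus(r(wrap(wrap(wrap(empty))), wrap(wrap(empty))), n), B := wrap(wrap(empty)) }, so N := plus(r(wrap(wrap(wrap(empty))), wrap(wrap(empty))), n).

plus(r(wrap(wrap(wrap(empty))), wrap(wrap(empty))), n)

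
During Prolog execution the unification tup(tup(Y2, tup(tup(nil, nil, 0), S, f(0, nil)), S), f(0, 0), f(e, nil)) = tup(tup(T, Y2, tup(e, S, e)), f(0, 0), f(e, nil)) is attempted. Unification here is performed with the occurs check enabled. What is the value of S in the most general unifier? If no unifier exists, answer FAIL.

Decompose tup/3: tup(Y2, tup(tup(nil, nil, 0), S, f(0, nil)), S) = tup(T, Y2, tup(e, S, e)),  f(0, 0) = f(0, 0),  f(e, nil) = f(e, nil).
Decompose tup/3: Y2 = T,  tup(tup(nil, nil, 0), S, f(0, nil)) = Y2,  S = tup(e, S, e).
Bind Y2 := T; substituting into the one remaining equation that mentions Y2 gives: tup(tup(nil, nil, 0), S, f(0, nil)) = T.
Bind T := tup(tup(nil, nil, 0), S, f(0, nil)); no other remaining equation mentions T. Substituting into the earlier binding gives Y2 := tup(tup(nil, nil, 0), S, f(0, nil)).
Occurs check fails: S occurs in tup(e, S, e); the equation S = tup(e, S, e) has no finite solution.

FAIL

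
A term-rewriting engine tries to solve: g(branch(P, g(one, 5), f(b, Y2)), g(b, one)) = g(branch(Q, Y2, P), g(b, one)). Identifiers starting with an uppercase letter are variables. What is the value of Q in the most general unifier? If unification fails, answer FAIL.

f(b, g(one, 5))

Decompose g/2: branch(P, g(one, 5), f(b, Y2)) = branch(Q, Y2, P),  g(b, one) = g(b, one).
Decompose branch/3: P = Q,  g(one, 5) = Y2,  f(b, Y2) = P.
Bind P := Q; substituting into the one remaining equation that mentions P gives: f(b, Y2) = Q.
Bind Y2 := g(one, 5); substituting into the one remaining equation that mentions Y2 gives: f(b, g(one, 5)) = Q.
Bind Q := f(b, g(one, 5)); no other remaining equation mentions Q. Substituting into the earlier binding gives P := f(b, g(one, 5)).
Delete trivial equation g(b, one) = g(b, one).
MGU = { P -> f(b, g(one, 5)), Y2 -> g(one, 5), Q -> f(b, g(one, 5)) }, so Q -> f(b, g(one, 5)).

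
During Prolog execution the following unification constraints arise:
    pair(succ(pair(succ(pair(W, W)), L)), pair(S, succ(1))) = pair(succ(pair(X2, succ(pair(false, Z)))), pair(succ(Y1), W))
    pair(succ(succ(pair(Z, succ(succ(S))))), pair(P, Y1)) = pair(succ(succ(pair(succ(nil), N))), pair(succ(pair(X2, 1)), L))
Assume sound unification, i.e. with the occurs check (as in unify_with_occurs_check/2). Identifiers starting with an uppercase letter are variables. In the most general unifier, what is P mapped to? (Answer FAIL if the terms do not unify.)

Decompose pair/2: succ(pair(succ(pair(W, W)), L)) = succ(pair(X2, succ(pair(false, Z)))),  pair(S, succ(1)) = pair(succ(Y1), W).
Decompose succ/1: pair(succ(pair(W, W)), L) = pair(X2, succ(pair(false, Z))).
Decompose pair/2: succ(pair(W, W)) = X2,  L = succ(pair(false, Z)).
Bind X2 := succ(pair(W, W)); substituting into the one remaining equation that mentions X2 gives: pair(succ(succ(pair(Z, succ(succ(S))))), pair(P, Y1)) = pair(succ(succ(pair(succ(nil), N))), pair(succ(pair(succ(pair(W, W)), 1)), L)).
Bind L := succ(pair(false, Z)); substituting into the one remaining equation that mentions L gives: pair(succ(succ(pair(Z, succ(succ(S))))), pair(P, Y1)) = pair(succ(succ(pair(succ(nil), N))), pair(succ(pair(succ(pair(W, W)), 1)), succ(pair(false, Z)))).
Decompose pair/2: S = succ(Y1),  succ(1) = W.
Bind S := succ(Y1); substituting into the one remaining equation that mentions S gives: pair(succ(succ(pair(Z, succ(succ(succ(Y1)))))), pair(P, Y1)) = pair(succ(succ(pair(succ(nil), N))), pair(succ(pair(succ(pair(W, W)), 1)), succ(pair(false, Z)))).
Bind W := succ(1); substituting into the remaining equation gives: pair(succ(succ(pair(Z, succ(succ(succ(Y1)))))), pair(P, Y1)) = pair(succ(succ(pair(succ(nil), N))), pair(succ(pair(succ(pair(succ(1), succ(1))), 1)), succ(pair(false, Z)))). Substituting into the earlier binding gives X2 := succ(pair(succ(1), succ(1))).
Decompose pair/2: succ(succ(pair(Z, succ(succ(succ(Y1)))))) = succ(succ(pair(succ(nil), N))),  pair(P, Y1) = pair(succ(pair(succ(pair(succ(1), succ(1))), 1)), succ(pair(false, Z))).
Decompose succ/1: succ(pair(Z, succ(succ(succ(Y1))))) = succ(pair(succ(nil), N)).
Decompose succ/1: pair(Z, succ(succ(succ(Y1)))) = pair(succ(nil), N).
Decompose pair/2: Z = succ(nil),  succ(succ(succ(Y1))) = N.
Bind Z := succ(nil); substituting into the one remaining equation that mentions Z gives: pair(P, Y1) = pair(succ(pair(succ(pair(succ(1), succ(1))), 1)), succ(pair(false, succ(nil)))). Substituting into the earlier binding gives L := succ(pair(false, succ(nil))).
Bind N := succ(succ(succ(Y1))); no other remaining equation mentions N.
Decompose pair/2: P = succ(pair(succ(pair(succ(1), succ(1))), 1)),  Y1 = succ(pair(false, succ(nil))).
Bind P := succ(pair(succ(pair(succ(1), succ(1))), 1)); no other remaining equation mentions P.
Bind Y1 := succ(pair(false, succ(nil))). Substituting into the earlier bindings gives S := succ(succ(pair(false, succ(nil)))), N := succ(succ(succ(succ(pair(false, succ(nil)))))).
MGU = { X2 ↦ succ(pair(succ(1), succ(1))), L ↦ succ(pair(false, succ(nil))), S ↦ succ(succ(pair(false, succ(nil)))), W ↦ succ(1), Z ↦ succ(nil), N ↦ succ(succ(succ(succ(pair(false, succ(nil)))))), P ↦ succ(pair(succ(pair(succ(1), succ(1))), 1)), Y1 ↦ succ(pair(false, succ(nil))) }, so P ↦ succ(pair(succ(pair(succ(1), succ(1))), 1)).

succ(pair(succ(pair(succ(1), succ(1))), 1))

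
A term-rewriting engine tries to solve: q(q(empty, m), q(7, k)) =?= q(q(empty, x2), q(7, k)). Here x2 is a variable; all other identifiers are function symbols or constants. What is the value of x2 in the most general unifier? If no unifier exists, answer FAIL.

m

Decompose q/2: q(empty, m) =?= q(empty, x2),  q(7, k) =?= q(7, k).
Decompose q/2: empty =?= empty,  m =?= x2.
Delete trivial equation empty =?= empty.
Bind x2 := m; no other remaining equation mentions x2.
Delete trivial equation q(7, k) =?= q(7, k).
MGU = { x2 ↦ m }, so x2 ↦ m.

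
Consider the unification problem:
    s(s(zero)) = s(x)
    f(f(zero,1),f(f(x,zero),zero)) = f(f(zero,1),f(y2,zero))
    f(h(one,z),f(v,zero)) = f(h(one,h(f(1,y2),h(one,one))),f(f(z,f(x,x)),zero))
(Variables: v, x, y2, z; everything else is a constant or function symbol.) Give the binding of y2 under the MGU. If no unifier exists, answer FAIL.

f(s(zero),zero)

Decompose s/1: s(zero) = x.
Bind x := s(zero); substituting into the remaining equations gives: f(f(zero,1),f(f(s(zero),zero),zero)) = f(f(zero,1),f(y2,zero)),  f(h(one,z),f(v,zero)) = f(h(one,h(f(1,y2),h(one,one))),f(f(z,f(s(zero),s(zero))),zero)).
Decompose f/2: f(zero,1) = f(zero,1),  f(f(s(zero),zero),zero) = f(y2,zero).
Delete trivial equation f(zero,1) = f(zero,1).
Decompose f/2: f(s(zero),zero) = y2,  zero = zero.
Bind y2 := f(s(zero),zero); substituting into the one remaining equation that mentions y2 gives: f(h(one,z),f(v,zero)) = f(h(one,h(f(1,f(s(zero),zero)),h(one,one))),f(f(z,f(s(zero),s(zero))),zero)).
Delete trivial equation zero = zero.
Decompose f/2: h(one,z) = h(one,h(f(1,f(s(zero),zero)),h(one,one))),  f(v,zero) = f(f(z,f(s(zero),s(zero))),zero).
Decompose h/2: one = one,  z = h(f(1,f(s(zero),zero)),h(one,one)).
Delete trivial equation one = one.
Bind z := h(f(1,f(s(zero),zero)),h(one,one)); substituting into the remaining equation gives: f(v,zero) = f(f(h(f(1,f(s(zero),zero)),h(one,one)),f(s(zero),s(zero))),zero).
Decompose f/2: v = f(h(f(1,f(s(zero),zero)),h(one,one)),f(s(zero),s(zero))),  zero = zero.
Bind v := f(h(f(1,f(s(zero),zero)),h(one,one)),f(s(zero),s(zero))); no other remaining equation mentions v.
Delete trivial equation zero = zero.
MGU = { x ↦ s(zero), y2 ↦ f(s(zero),zero), z ↦ h(f(1,f(s(zero),zero)),h(one,one)), v ↦ f(h(f(1,f(s(zero),zero)),h(one,one)),f(s(zero),s(zero))) }, so y2 ↦ f(s(zero),zero).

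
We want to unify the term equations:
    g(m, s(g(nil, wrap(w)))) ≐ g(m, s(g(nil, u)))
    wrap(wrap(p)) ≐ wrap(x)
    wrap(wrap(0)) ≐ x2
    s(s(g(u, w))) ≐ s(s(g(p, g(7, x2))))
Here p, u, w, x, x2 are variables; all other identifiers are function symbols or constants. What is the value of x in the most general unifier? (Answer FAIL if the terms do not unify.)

wrap(wrap(g(7, wrap(wrap(0)))))

Decompose g/2: m ≐ m,  s(g(nil, wrap(w))) ≐ s(g(nil, u)).
Delete trivial equation m ≐ m.
Decompose s/1: g(nil, wrap(w)) ≐ g(nil, u).
Decompose g/2: nil ≐ nil,  wrap(w) ≐ u.
Delete trivial equation nil ≐ nil.
Bind u := wrap(w); substituting into the one remaining equation that mentions u gives: s(s(g(wrap(w), w))) ≐ s(s(g(p, g(7, x2)))).
Decompose wrap/1: wrap(p) ≐ x.
Bind x := wrap(p); no other remaining equation mentions x.
Bind x2 := wrap(wrap(0)); substituting into the remaining equation gives: s(s(g(wrap(w), w))) ≐ s(s(g(p, g(7, wrap(wrap(0)))))).
Decompose s/1: s(g(wrap(w), w)) ≐ s(g(p, g(7, wrap(wrap(0))))).
Decompose s/1: g(wrap(w), w) ≐ g(p, g(7, wrap(wrap(0)))).
Decompose g/2: wrap(w) ≐ p,  w ≐ g(7, wrap(wrap(0))).
Bind p := wrap(w); no other remaining equation mentions p. Substituting into the earlier binding gives x := wrap(wrap(w)).
Bind w := g(7, wrap(wrap(0))). Substituting into the earlier bindings gives u := wrap(g(7, wrap(wrap(0)))), x := wrap(wrap(g(7, wrap(wrap(0))))), p := wrap(g(7, wrap(wrap(0)))).
MGU = { u := wrap(g(7, wrap(wrap(0)))), x := wrap(wrap(g(7, wrap(wrap(0))))), x2 := wrap(wrap(0)), p := wrap(g(7, wrap(wrap(0)))), w := g(7, wrap(wrap(0))) }, so x := wrap(wrap(g(7, wrap(wrap(0))))).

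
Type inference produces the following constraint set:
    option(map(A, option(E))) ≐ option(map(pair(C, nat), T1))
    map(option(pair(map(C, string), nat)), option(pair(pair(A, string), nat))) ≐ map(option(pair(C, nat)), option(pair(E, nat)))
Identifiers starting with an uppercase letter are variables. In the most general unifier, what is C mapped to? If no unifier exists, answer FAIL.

Decompose option/1: map(A, option(E)) ≐ map(pair(C, nat), T1).
Decompose map/2: A ≐ pair(C, nat),  option(E) ≐ T1.
Bind A := pair(C, nat); substituting into the one remaining equation that mentions A gives: map(option(pair(map(C, string), nat)), option(pair(pair(pair(C, nat), string), nat))) ≐ map(option(pair(C, nat)), option(pair(E, nat))).
Bind T1 := option(E); no other remaining equation mentions T1.
Decompose map/2: option(pair(map(C, string), nat)) ≐ option(pair(C, nat)),  option(pair(pair(pair(C, nat), string), nat)) ≐ option(pair(E, nat)).
Decompose option/1: pair(map(C, string), nat) ≐ pair(C, nat).
Decompose pair/2: map(C, string) ≐ C,  nat ≐ nat.
Occurs check fails: C occurs in map(C, string); the equation C ≐ map(C, string) has no finite solution.

FAIL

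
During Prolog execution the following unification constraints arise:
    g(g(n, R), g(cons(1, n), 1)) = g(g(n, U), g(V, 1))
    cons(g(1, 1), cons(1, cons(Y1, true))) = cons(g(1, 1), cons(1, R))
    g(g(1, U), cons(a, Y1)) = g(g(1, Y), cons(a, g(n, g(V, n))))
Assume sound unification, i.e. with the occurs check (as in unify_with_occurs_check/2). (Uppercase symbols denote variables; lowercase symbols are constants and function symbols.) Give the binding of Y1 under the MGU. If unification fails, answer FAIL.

Decompose g/2: g(n, R) = g(n, U),  g(cons(1, n), 1) = g(V, 1).
Decompose g/2: n = n,  R = U.
Delete trivial equation n = n.
Bind R := U; substituting into the one remaining equation that mentions R gives: cons(g(1, 1), cons(1, cons(Y1, true))) = cons(g(1, 1), cons(1, U)).
Decompose g/2: cons(1, n) = V,  1 = 1.
Bind V := cons(1, n); substituting into the one remaining equation that mentions V gives: g(g(1, U), cons(a, Y1)) = g(g(1, Y), cons(a, g(n, g(cons(1, n), n)))).
Delete trivial equation 1 = 1.
Decompose cons/2: g(1, 1) = g(1, 1),  cons(1, cons(Y1, true)) = cons(1, U).
Delete trivial equation g(1, 1) = g(1, 1).
Decompose cons/2: 1 = 1,  cons(Y1, true) = U.
Delete trivial equation 1 = 1.
Bind U := cons(Y1, true); substituting into the remaining equation gives: g(g(1, cons(Y1, true)), cons(a, Y1)) = g(g(1, Y), cons(a, g(n, g(cons(1, n), n)))). Substituting into the earlier binding gives R := cons(Y1, true).
Decompose g/2: g(1, cons(Y1, true)) = g(1, Y),  cons(a, Y1) = cons(a, g(n, g(cons(1, n), n))).
Decompose g/2: 1 = 1,  cons(Y1, true) = Y.
Delete trivial equation 1 = 1.
Bind Y := cons(Y1, true); no other remaining equation mentions Y.
Decompose cons/2: a = a,  Y1 = g(n, g(cons(1, n), n)).
Delete trivial equation a = a.
Bind Y1 := g(n, g(cons(1, n), n)). Substituting into the earlier bindings gives R := cons(g(n, g(cons(1, n), n)), true), U := cons(g(n, g(cons(1, n), n)), true), Y := cons(g(n, g(cons(1, n), n)), true).
MGU = { R = cons(g(n, g(cons(1, n), n)), true), V = cons(1, n), U = cons(g(n, g(cons(1, n), n)), true), Y = cons(g(n, g(cons(1, n), n)), true), Y1 = g(n, g(cons(1, n), n)) }, so Y1 = g(n, g(cons(1, n), n)).

g(n, g(cons(1, n), n))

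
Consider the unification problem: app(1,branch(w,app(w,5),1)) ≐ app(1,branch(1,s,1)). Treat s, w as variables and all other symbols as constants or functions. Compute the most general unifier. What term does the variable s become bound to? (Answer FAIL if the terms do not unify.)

app(1,5)

Decompose app/2: 1 ≐ 1,  branch(w,app(w,5),1) ≐ branch(1,s,1).
Delete trivial equation 1 ≐ 1.
Decompose branch/3: w ≐ 1,  app(w,5) ≐ s,  1 ≐ 1.
Bind w := 1; substituting into the one remaining equation that mentions w gives: app(1,5) ≐ s.
Bind s := app(1,5); no other remaining equation mentions s.
Delete trivial equation 1 ≐ 1.
MGU = { w := 1, s := app(1,5) }, so s := app(1,5).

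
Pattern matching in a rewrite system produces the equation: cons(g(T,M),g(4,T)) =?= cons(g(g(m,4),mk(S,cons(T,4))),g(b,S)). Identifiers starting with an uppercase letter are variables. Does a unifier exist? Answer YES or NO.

NO

Decompose cons/2: g(T,M) =?= g(g(m,4),mk(S,cons(T,4))),  g(4,T) =?= g(b,S).
Decompose g/2: T =?= g(m,4),  M =?= mk(S,cons(T,4)).
Bind T := g(m,4); substituting into the remaining equations gives: M =?= mk(S,cons(g(m,4),4)),  g(4,g(m,4)) =?= g(b,S).
Bind M := mk(S,cons(g(m,4),4)); no other remaining equation mentions M.
Decompose g/2: 4 =?= b,  g(m,4) =?= S.
Clash: constants 4 and b differ; no unifier exists.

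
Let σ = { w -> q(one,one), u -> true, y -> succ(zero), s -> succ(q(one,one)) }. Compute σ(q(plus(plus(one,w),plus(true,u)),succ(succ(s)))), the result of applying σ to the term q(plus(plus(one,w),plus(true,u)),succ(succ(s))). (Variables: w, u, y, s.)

Replace each occurrence of w with q(one,one).
Replace each occurrence of u with true.
Replace each occurrence of s with succ(q(one,one)).
Result: q(plus(plus(one,q(one,one)),plus(true,true)),succ(succ(succ(q(one,one))))).

q(plus(plus(one,q(one,one)),plus(true,true)),succ(succ(succ(q(one,one)))))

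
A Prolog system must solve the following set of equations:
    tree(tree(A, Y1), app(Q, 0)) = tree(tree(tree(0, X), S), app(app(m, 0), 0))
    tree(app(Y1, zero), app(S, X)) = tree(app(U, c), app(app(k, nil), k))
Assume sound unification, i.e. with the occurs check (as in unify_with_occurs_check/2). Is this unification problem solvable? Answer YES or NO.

Decompose tree/2: tree(A, Y1) = tree(tree(0, X), S),  app(Q, 0) = app(app(m, 0), 0).
Decompose tree/2: A = tree(0, X),  Y1 = S.
Bind A := tree(0, X); no other remaining equation mentions A.
Bind Y1 := S; substituting into the one remaining equation that mentions Y1 gives: tree(app(S, zero), app(S, X)) = tree(app(U, c), app(app(k, nil), k)).
Decompose app/2: Q = app(m, 0),  0 = 0.
Bind Q := app(m, 0); no other remaining equation mentions Q.
Delete trivial equation 0 = 0.
Decompose tree/2: app(S, zero) = app(U, c),  app(S, X) = app(app(k, nil), k).
Decompose app/2: S = U,  zero = c.
Bind S := U; substituting into the one remaining equation that mentions S gives: app(U, X) = app(app(k, nil), k). Substituting into the earlier binding gives Y1 := U.
Clash: constants zero and c differ; no unifier exists.

NO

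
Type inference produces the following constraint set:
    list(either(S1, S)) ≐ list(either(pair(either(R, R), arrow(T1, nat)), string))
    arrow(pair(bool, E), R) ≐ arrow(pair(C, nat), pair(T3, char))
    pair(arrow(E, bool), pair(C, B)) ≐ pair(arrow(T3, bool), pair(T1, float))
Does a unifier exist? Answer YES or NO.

Decompose list/1: either(S1, S) ≐ either(pair(either(R, R), arrow(T1, nat)), string).
Decompose either/2: S1 ≐ pair(either(R, R), arrow(T1, nat)),  S ≐ string.
Bind S1 := pair(either(R, R), arrow(T1, nat)); no other remaining equation mentions S1.
Bind S := string; no other remaining equation mentions S.
Decompose arrow/2: pair(bool, E) ≐ pair(C, nat),  R ≐ pair(T3, char).
Decompose pair/2: bool ≐ C,  E ≐ nat.
Bind C := bool; substituting into the one remaining equation that mentions C gives: pair(arrow(E, bool), pair(bool, B)) ≐ pair(arrow(T3, bool), pair(T1, float)).
Bind E := nat; substituting into the one remaining equation that mentions E gives: pair(arrow(nat, bool), pair(bool, B)) ≐ pair(arrow(T3, bool), pair(T1, float)).
Bind R := pair(T3, char); no other remaining equation mentions R. Substituting into the earlier binding gives S1 := pair(either(pair(T3, char), pair(T3, char)), arrow(T1, nat)).
Decompose pair/2: arrow(nat, bool) ≐ arrow(T3, bool),  pair(bool, B) ≐ pair(T1, float).
Decompose arrow/2: nat ≐ T3,  bool ≐ bool.
Bind T3 := nat; no other remaining equation mentions T3. Substituting into the earlier bindings gives S1 := pair(either(pair(nat, char), pair(nat, char)), arrow(T1, nat)), R := pair(nat, char).
Delete trivial equation bool ≐ bool.
Decompose pair/2: bool ≐ T1,  B ≐ float.
Bind T1 := bool; no other remaining equation mentions T1. Substituting into the earlier binding gives S1 := pair(either(pair(nat, char), pair(nat, char)), arrow(bool, nat)).
Bind B := float.
No equations remain and no clash or occurs-check failure arose, so a unifier exists.

YES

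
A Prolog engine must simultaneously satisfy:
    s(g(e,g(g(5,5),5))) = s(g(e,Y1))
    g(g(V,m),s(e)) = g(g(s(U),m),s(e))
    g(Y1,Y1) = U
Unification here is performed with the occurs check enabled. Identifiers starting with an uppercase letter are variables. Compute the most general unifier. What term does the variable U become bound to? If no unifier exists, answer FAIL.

g(g(g(5,5),5),g(g(5,5),5))

Decompose s/1: g(e,g(g(5,5),5)) = g(e,Y1).
Decompose g/2: e = e,  g(g(5,5),5) = Y1.
Delete trivial equation e = e.
Bind Y1 := g(g(5,5),5); substituting into the one remaining equation that mentions Y1 gives: g(g(g(5,5),5),g(g(5,5),5)) = U.
Decompose g/2: g(V,m) = g(s(U),m),  s(e) = s(e).
Decompose g/2: V = s(U),  m = m.
Bind V := s(U); no other remaining equation mentions V.
Delete trivial equation m = m.
Delete trivial equation s(e) = s(e).
Bind U := g(g(g(5,5),5),g(g(5,5),5)). Substituting into the earlier binding gives V := s(g(g(g(5,5),5),g(g(5,5),5))).
MGU = { Y1 = g(g(5,5),5), V = s(g(g(g(5,5),5),g(g(5,5),5))), U = g(g(g(5,5),5),g(g(5,5),5)) }, so U = g(g(g(5,5),5),g(g(5,5),5)).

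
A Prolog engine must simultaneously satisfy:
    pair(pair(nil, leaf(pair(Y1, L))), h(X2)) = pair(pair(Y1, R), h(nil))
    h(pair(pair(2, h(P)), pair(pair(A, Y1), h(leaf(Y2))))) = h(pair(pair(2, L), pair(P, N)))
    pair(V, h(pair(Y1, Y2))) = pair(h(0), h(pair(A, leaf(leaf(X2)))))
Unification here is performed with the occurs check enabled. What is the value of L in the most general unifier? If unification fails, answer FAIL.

Decompose pair/2: pair(nil, leaf(pair(Y1, L))) = pair(Y1, R),  h(X2) = h(nil).
Decompose pair/2: nil = Y1,  leaf(pair(Y1, L)) = R.
Bind Y1 := nil; substituting into the 3 remaining equations that mention Y1 gives: leaf(pair(nil, L)) = R,  h(pair(pair(2, h(P)), pair(pair(A, nil), h(leaf(Y2))))) = h(pair(pair(2, L), pair(P, N))),  pair(V, h(pair(nil, Y2))) = pair(h(0), h(pair(A, leaf(leaf(X2))))).
Bind R := leaf(pair(nil, L)); no other remaining equation mentions R.
Decompose h/1: X2 = nil.
Bind X2 := nil; substituting into the one remaining equation that mentions X2 gives: pair(V, h(pair(nil, Y2))) = pair(h(0), h(pair(A, leaf(leaf(nil))))).
Decompose h/1: pair(pair(2, h(P)), pair(pair(A, nil), h(leaf(Y2)))) = pair(pair(2, L), pair(P, N)).
Decompose pair/2: pair(2, h(P)) = pair(2, L),  pair(pair(A, nil), h(leaf(Y2))) = pair(P, N).
Decompose pair/2: 2 = 2,  h(P) = L.
Delete trivial equation 2 = 2.
Bind L := h(P); no other remaining equation mentions L. Substituting into the earlier binding gives R := leaf(pair(nil, h(P))).
Decompose pair/2: pair(A, nil) = P,  h(leaf(Y2)) = N.
Bind P := pair(A, nil); no other remaining equation mentions P. Substituting into the earlier bindings gives R := leaf(pair(nil, h(pair(A, nil)))), L := h(pair(A, nil)).
Bind N := h(leaf(Y2)); no other remaining equation mentions N.
Decompose pair/2: V = h(0),  h(pair(nil, Y2)) = h(pair(A, leaf(leaf(nil)))).
Bind V := h(0); no other remaining equation mentions V.
Decompose h/1: pair(nil, Y2) = pair(A, leaf(leaf(nil))).
Decompose pair/2: nil = A,  Y2 = leaf(leaf(nil)).
Bind A := nil; no other remaining equation mentions A. Substituting into the earlier bindings gives R := leaf(pair(nil, h(pair(nil, nil)))), L := h(pair(nil, nil)), P := pair(nil, nil).
Bind Y2 := leaf(leaf(nil)). Substituting into the earlier binding gives N := h(leaf(leaf(leaf(nil)))).
MGU = { Y1 ↦ nil, R ↦ leaf(pair(nil, h(pair(nil, nil)))), X2 ↦ nil, L ↦ h(pair(nil, nil)), P ↦ pair(nil, nil), N ↦ h(leaf(leaf(leaf(nil)))), V ↦ h(0), A ↦ nil, Y2 ↦ leaf(leaf(nil)) }, so L ↦ h(pair(nil, nil)).

h(pair(nil, nil))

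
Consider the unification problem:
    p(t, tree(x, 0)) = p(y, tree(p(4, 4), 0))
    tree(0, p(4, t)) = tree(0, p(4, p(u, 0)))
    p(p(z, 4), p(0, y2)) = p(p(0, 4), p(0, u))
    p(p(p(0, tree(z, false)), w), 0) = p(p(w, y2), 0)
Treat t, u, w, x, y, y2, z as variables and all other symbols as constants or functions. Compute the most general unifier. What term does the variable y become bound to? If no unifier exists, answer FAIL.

Decompose p/2: t = y,  tree(x, 0) = tree(p(4, 4), 0).
Bind t := y; substituting into the one remaining equation that mentions t gives: tree(0, p(4, y)) = tree(0, p(4, p(u, 0))).
Decompose tree/2: x = p(4, 4),  0 = 0.
Bind x := p(4, 4); no other remaining equation mentions x.
Delete trivial equation 0 = 0.
Decompose tree/2: 0 = 0,  p(4, y) = p(4, p(u, 0)).
Delete trivial equation 0 = 0.
Decompose p/2: 4 = 4,  y = p(u, 0).
Delete trivial equation 4 = 4.
Bind y := p(u, 0); no other remaining equation mentions y. Substituting into the earlier binding gives t := p(u, 0).
Decompose p/2: p(z, 4) = p(0, 4),  p(0, y2) = p(0, u).
Decompose p/2: z = 0,  4 = 4.
Bind z := 0; substituting into the one remaining equation that mentions z gives: p(p(p(0, tree(0, false)), w), 0) = p(p(w, y2), 0).
Delete trivial equation 4 = 4.
Decompose p/2: 0 = 0,  y2 = u.
Delete trivial equation 0 = 0.
Bind y2 := u; substituting into the remaining equation gives: p(p(p(0, tree(0, false)), w), 0) = p(p(w, u), 0).
Decompose p/2: p(p(0, tree(0, false)), w) = p(w, u),  0 = 0.
Decompose p/2: p(0, tree(0, false)) = w,  w = u.
Bind w := p(0, tree(0, false)); substituting into the one remaining equation that mentions w gives: p(0, tree(0, false)) = u.
Bind u := p(0, tree(0, false)); no other remaining equation mentions u. Substituting into the earlier bindings gives t := p(p(0, tree(0, false)), 0), y := p(p(0, tree(0, false)), 0), y2 := p(0, tree(0, false)).
Delete trivial equation 0 = 0.
MGU = { t -> p(p(0, tree(0, false)), 0), x -> p(4, 4), y -> p(p(0, tree(0, false)), 0), z -> 0, y2 -> p(0, tree(0, false)), w -> p(0, tree(0, false)), u -> p(0, tree(0, false)) }, so y -> p(p(0, tree(0, false)), 0).

p(p(0, tree(0, false)), 0)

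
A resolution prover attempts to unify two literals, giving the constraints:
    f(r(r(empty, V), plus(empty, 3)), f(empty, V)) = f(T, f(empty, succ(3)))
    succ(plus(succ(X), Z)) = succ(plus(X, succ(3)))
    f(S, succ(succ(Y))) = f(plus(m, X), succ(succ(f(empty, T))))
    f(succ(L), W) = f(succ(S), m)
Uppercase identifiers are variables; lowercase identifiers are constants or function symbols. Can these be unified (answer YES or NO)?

NO

Decompose f/2: r(r(empty, V), plus(empty, 3)) = T,  f(empty, V) = f(empty, succ(3)).
Bind T := r(r(empty, V), plus(empty, 3)); substituting into the one remaining equation that mentions T gives: f(S, succ(succ(Y))) = f(plus(m, X), succ(succ(f(empty, r(r(empty, V), plus(empty, 3)))))).
Decompose f/2: empty = empty,  V = succ(3).
Delete trivial equation empty = empty.
Bind V := succ(3); substituting into the one remaining equation that mentions V gives: f(S, succ(succ(Y))) = f(plus(m, X), succ(succ(f(empty, r(r(empty, succ(3)), plus(empty, 3)))))). Substituting into the earlier binding gives T := r(r(empty, succ(3)), plus(empty, 3)).
Decompose succ/1: plus(succ(X), Z) = plus(X, succ(3)).
Decompose plus/2: succ(X) = X,  Z = succ(3).
Occurs check fails: X occurs in succ(X); the equation X = succ(X) has no finite solution.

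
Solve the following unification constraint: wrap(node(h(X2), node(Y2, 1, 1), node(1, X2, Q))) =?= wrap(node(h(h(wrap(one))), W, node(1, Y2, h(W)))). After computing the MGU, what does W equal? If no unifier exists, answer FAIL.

node(h(wrap(one)), 1, 1)

Decompose wrap/1: node(h(X2), node(Y2, 1, 1), node(1, X2, Q)) =?= node(h(h(wrap(one))), W, node(1, Y2, h(W))).
Decompose node/3: h(X2) =?= h(h(wrap(one))),  node(Y2, 1, 1) =?= W,  node(1, X2, Q) =?= node(1, Y2, h(W)).
Decompose h/1: X2 =?= h(wrap(one)).
Bind X2 := h(wrap(one)); substituting into the one remaining equation that mentions X2 gives: node(1, h(wrap(one)), Q) =?= node(1, Y2, h(W)).
Bind W := node(Y2, 1, 1); substituting into the remaining equation gives: node(1, h(wrap(one)), Q) =?= node(1, Y2, h(node(Y2, 1, 1))).
Decompose node/3: 1 =?= 1,  h(wrap(one)) =?= Y2,  Q =?= h(node(Y2, 1, 1)).
Delete trivial equation 1 =?= 1.
Bind Y2 := h(wrap(one)); substituting into the remaining equation gives: Q =?= h(node(h(wrap(one)), 1, 1)). Substituting into the earlier binding gives W := node(h(wrap(one)), 1, 1).
Bind Q := h(node(h(wrap(one)), 1, 1)).
MGU = { X2 -> h(wrap(one)), W -> node(h(wrap(one)), 1, 1), Y2 -> h(wrap(one)), Q -> h(node(h(wrap(one)), 1, 1)) }, so W -> node(h(wrap(one)), 1, 1).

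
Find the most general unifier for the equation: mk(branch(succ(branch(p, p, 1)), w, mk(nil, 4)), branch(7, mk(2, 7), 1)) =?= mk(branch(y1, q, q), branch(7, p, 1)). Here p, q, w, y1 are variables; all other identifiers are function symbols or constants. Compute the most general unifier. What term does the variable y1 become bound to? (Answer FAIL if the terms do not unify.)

Decompose mk/2: branch(succ(branch(p, p, 1)), w, mk(nil, 4)) =?= branch(y1, q, q),  branch(7, mk(2, 7), 1) =?= branch(7, p, 1).
Decompose branch/3: succ(branch(p, p, 1)) =?= y1,  w =?= q,  mk(nil, 4) =?= q.
Bind y1 := succ(branch(p, p, 1)); no other remaining equation mentions y1.
Bind w := q; no other remaining equation mentions w.
Bind q := mk(nil, 4); no other remaining equation mentions q. Substituting into the earlier binding gives w := mk(nil, 4).
Decompose branch/3: 7 =?= 7,  mk(2, 7) =?= p,  1 =?= 1.
Delete trivial equation 7 =?= 7.
Bind p := mk(2, 7); no other remaining equation mentions p. Substituting into the earlier binding gives y1 := succ(branch(mk(2, 7), mk(2, 7), 1)).
Delete trivial equation 1 =?= 1.
MGU = { y1 -> succ(branch(mk(2, 7), mk(2, 7), 1)), w -> mk(nil, 4), q -> mk(nil, 4), p -> mk(2, 7) }, so y1 -> succ(branch(mk(2, 7), mk(2, 7), 1)).

succ(branch(mk(2, 7), mk(2, 7), 1))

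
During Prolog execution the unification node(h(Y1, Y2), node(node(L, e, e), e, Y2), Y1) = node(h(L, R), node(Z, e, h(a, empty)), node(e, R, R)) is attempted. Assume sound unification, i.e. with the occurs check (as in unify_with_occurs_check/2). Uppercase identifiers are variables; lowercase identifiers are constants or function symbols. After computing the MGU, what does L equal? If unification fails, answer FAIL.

Decompose node/3: h(Y1, Y2) = h(L, R),  node(node(L, e, e), e, Y2) = node(Z, e, h(a, empty)),  Y1 = node(e, R, R).
Decompose h/2: Y1 = L,  Y2 = R.
Bind Y1 := L; substituting into the one remaining equation that mentions Y1 gives: L = node(e, R, R).
Bind Y2 := R; substituting into the one remaining equation that mentions Y2 gives: node(node(L, e, e), e, R) = node(Z, e, h(a, empty)).
Decompose node/3: node(L, e, e) = Z,  e = e,  R = h(a, empty).
Bind Z := node(L, e, e); no other remaining equation mentions Z.
Delete trivial equation e = e.
Bind R := h(a, empty); substituting into the remaining equation gives: L = node(e, h(a, empty), h(a, empty)). Substituting into the earlier binding gives Y2 := h(a, empty).
Bind L := node(e, h(a, empty), h(a, empty)). Substituting into the earlier bindings gives Y1 := node(e, h(a, empty), h(a, empty)), Z := node(node(e, h(a, empty), h(a, empty)), e, e).
MGU = { Y1 -> node(e, h(a, empty), h(a, empty)), Y2 -> h(a, empty), Z -> node(node(e, h(a, empty), h(a, empty)), e, e), R -> h(a, empty), L -> node(e, h(a, empty), h(a, empty)) }, so L -> node(e, h(a, empty), h(a, empty)).

node(e, h(a, empty), h(a, empty))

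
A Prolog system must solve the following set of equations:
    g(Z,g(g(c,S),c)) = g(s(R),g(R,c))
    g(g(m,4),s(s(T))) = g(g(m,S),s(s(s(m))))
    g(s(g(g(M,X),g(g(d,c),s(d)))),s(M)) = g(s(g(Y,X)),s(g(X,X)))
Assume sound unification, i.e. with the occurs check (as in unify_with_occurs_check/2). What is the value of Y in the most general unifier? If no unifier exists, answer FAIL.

g(g(g(g(d,c),s(d)),g(g(d,c),s(d))),g(g(d,c),s(d)))

Decompose g/2: Z = s(R),  g(g(c,S),c) = g(R,c).
Bind Z := s(R); no other remaining equation mentions Z.
Decompose g/2: g(c,S) = R,  c = c.
Bind R := g(c,S); no other remaining equation mentions R. Substituting into the earlier binding gives Z := s(g(c,S)).
Delete trivial equation c = c.
Decompose g/2: g(m,4) = g(m,S),  s(s(T)) = s(s(s(m))).
Decompose g/2: m = m,  4 = S.
Delete trivial equation m = m.
Bind S := 4; no other remaining equation mentions S. Substituting into the earlier bindings gives Z := s(g(c,4)), R := g(c,4).
Decompose s/1: s(T) = s(s(m)).
Decompose s/1: T = s(m).
Bind T := s(m); no other remaining equation mentions T.
Decompose g/2: s(g(g(M,X),g(g(d,c),s(d)))) = s(g(Y,X)),  s(M) = s(g(X,X)).
Decompose s/1: g(g(M,X),g(g(d,c),s(d))) = g(Y,X).
Decompose g/2: g(M,X) = Y,  g(g(d,c),s(d)) = X.
Bind Y := g(M,X); no other remaining equation mentions Y.
Bind X := g(g(d,c),s(d)); substituting into the remaining equation gives: s(M) = s(g(g(g(d,c),s(d)),g(g(d,c),s(d)))). Substituting into the earlier binding gives Y := g(M,g(g(d,c),s(d))).
Decompose s/1: M = g(g(g(d,c),s(d)),g(g(d,c),s(d))).
Bind M := g(g(g(d,c),s(d)),g(g(d,c),s(d))). Substituting into the earlier binding gives Y := g(g(g(g(d,c),s(d)),g(g(d,c),s(d))),g(g(d,c),s(d))).
MGU = { Z = s(g(c,4)), R = g(c,4), S = 4, T = s(m), Y = g(g(g(g(d,c),s(d)),g(g(d,c),s(d))),g(g(d,c),s(d))), X = g(g(d,c),s(d)), M = g(g(g(d,c),s(d)),g(g(d,c),s(d))) }, so Y = g(g(g(g(d,c),s(d)),g(g(d,c),s(d))),g(g(d,c),s(d))).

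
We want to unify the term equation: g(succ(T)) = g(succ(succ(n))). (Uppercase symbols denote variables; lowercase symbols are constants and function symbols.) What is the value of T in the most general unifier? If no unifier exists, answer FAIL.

succ(n)

Decompose g/1: succ(T) = succ(succ(n)).
Decompose succ/1: T = succ(n).
Bind T := succ(n).
MGU = { T := succ(n) }, so T := succ(n).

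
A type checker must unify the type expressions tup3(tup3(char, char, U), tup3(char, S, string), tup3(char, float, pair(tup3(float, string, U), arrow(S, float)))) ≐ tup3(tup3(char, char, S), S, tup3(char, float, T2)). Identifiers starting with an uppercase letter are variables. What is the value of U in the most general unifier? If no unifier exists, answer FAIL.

FAIL

Decompose tup3/3: tup3(char, char, U) ≐ tup3(char, char, S),  tup3(char, S, string) ≐ S,  tup3(char, float, pair(tup3(float, string, U), arrow(S, float))) ≐ tup3(char, float, T2).
Decompose tup3/3: char ≐ char,  char ≐ char,  U ≐ S.
Delete trivial equation char ≐ char.
Delete trivial equation char ≐ char.
Bind U := S; substituting into the one remaining equation that mentions U gives: tup3(char, float, pair(tup3(float, string, S), arrow(S, float))) ≐ tup3(char, float, T2).
Occurs check fails: S occurs in tup3(char, S, string); the equation S ≐ tup3(char, S, string) has no finite solution.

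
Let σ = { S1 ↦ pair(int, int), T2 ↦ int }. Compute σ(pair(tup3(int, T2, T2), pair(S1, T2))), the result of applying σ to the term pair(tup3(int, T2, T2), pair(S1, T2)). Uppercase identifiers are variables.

pair(tup3(int, int, int), pair(pair(int, int), int))

Replace each occurrence of S1 with pair(int, int).
Replace each occurrence of T2 with int.
Result: pair(tup3(int, int, int), pair(pair(int, int), int)).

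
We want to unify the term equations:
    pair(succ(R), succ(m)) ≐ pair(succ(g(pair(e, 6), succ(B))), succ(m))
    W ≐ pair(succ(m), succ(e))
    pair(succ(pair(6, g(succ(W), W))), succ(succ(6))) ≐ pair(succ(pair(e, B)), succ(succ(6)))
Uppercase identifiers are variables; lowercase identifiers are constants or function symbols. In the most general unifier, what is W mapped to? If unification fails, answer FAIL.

Decompose pair/2: succ(R) ≐ succ(g(pair(e, 6), succ(B))),  succ(m) ≐ succ(m).
Decompose succ/1: R ≐ g(pair(e, 6), succ(B)).
Bind R := g(pair(e, 6), succ(B)); no other remaining equation mentions R.
Delete trivial equation succ(m) ≐ succ(m).
Bind W := pair(succ(m), succ(e)); substituting into the remaining equation gives: pair(succ(pair(6, g(succ(pair(succ(m), succ(e))), pair(succ(m), succ(e))))), succ(succ(6))) ≐ pair(succ(pair(e, B)), succ(succ(6))).
Decompose pair/2: succ(pair(6, g(succ(pair(succ(m), succ(e))), pair(succ(m), succ(e))))) ≐ succ(pair(e, B)),  succ(succ(6)) ≐ succ(succ(6)).
Decompose succ/1: pair(6, g(succ(pair(succ(m), succ(e))), pair(succ(m), succ(e)))) ≐ pair(e, B).
Decompose pair/2: 6 ≐ e,  g(succ(pair(succ(m), succ(e))), pair(succ(m), succ(e))) ≐ B.
Clash: constants 6 and e differ; no unifier exists.

FAIL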